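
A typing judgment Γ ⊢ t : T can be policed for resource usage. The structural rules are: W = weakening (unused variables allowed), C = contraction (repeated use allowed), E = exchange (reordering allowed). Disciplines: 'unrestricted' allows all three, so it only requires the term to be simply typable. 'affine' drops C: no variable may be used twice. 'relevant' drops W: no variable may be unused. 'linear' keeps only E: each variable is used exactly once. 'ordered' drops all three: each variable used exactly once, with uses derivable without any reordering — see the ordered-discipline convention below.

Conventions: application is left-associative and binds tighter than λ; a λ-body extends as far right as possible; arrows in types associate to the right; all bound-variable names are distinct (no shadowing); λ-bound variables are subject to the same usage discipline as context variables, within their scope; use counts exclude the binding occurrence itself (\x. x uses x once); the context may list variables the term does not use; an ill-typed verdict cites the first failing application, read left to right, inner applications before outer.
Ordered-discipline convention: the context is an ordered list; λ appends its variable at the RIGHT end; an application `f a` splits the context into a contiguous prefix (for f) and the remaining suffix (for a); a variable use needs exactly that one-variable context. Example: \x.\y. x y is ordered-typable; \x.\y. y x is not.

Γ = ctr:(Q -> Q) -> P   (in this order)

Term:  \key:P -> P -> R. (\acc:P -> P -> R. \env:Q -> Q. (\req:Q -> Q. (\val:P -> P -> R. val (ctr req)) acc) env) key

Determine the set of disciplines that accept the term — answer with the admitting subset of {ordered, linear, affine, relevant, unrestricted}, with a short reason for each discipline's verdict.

admitted in: linear, affine, relevant, unrestricted
variable uses: ctr: 1, key (bound): 1, acc (bound): 1, env (bound): 1, req (bound): 1, val (bound): 1
left-to-right use order: val, ctr, req, acc, env, key
typing: the term checks, with type (P -> P -> R) -> (Q -> Q) -> P -> R
ordered ✗ (no ordered split (uses run val, ctr, req, acc, env, key))
linear ✓ (ctr, key, acc, env, req, val: one use apiece)
affine ✓ (ctr, key, acc, env, req, val: no repeats, contraction unneeded)
relevant ✓ (none of ctr, key, acc, env, req, val goes unused)
unrestricted ✓ (well-typed at (P -> P -> R) -> (Q -> Q) -> P -> R; no restrictions here)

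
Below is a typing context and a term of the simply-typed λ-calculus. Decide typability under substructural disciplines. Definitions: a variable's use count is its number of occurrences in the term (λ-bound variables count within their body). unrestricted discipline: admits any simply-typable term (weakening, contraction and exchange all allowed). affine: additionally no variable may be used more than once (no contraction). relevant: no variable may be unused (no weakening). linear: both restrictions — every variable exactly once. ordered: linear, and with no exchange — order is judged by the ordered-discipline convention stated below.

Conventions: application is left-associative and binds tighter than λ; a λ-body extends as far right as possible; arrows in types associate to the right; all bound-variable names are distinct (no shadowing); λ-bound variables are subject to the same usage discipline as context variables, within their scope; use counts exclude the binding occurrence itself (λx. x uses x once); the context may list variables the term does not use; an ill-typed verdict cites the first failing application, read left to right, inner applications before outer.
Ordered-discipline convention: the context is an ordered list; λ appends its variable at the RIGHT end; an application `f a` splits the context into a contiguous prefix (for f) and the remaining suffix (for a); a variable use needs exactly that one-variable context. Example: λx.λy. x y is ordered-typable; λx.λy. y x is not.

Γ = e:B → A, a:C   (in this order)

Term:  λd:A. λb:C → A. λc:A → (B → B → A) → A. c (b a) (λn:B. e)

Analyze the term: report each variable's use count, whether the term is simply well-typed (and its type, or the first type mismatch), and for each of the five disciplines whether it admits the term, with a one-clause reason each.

variable uses: e ×1, a ×1, d [bound] ×0, b [bound] ×1, c [bound] ×1, n [bound] ×0
uses in reading order: c, b, a, e
typing: the term checks, with type A → (C → A) → (A → (B → B → A) → A) → A
ordered: ✗ — d, n never used (weakening)
linear: ✗ — d, n never used (weakening)
affine: ✓ — no duplicate uses among e, a, d, b, c, n
relevant: ✗ — d, n never used (weakening)
unrestricted: ✓ — typability at A → (C → A) → (A → (B → B → A) → A) → A is all that's needed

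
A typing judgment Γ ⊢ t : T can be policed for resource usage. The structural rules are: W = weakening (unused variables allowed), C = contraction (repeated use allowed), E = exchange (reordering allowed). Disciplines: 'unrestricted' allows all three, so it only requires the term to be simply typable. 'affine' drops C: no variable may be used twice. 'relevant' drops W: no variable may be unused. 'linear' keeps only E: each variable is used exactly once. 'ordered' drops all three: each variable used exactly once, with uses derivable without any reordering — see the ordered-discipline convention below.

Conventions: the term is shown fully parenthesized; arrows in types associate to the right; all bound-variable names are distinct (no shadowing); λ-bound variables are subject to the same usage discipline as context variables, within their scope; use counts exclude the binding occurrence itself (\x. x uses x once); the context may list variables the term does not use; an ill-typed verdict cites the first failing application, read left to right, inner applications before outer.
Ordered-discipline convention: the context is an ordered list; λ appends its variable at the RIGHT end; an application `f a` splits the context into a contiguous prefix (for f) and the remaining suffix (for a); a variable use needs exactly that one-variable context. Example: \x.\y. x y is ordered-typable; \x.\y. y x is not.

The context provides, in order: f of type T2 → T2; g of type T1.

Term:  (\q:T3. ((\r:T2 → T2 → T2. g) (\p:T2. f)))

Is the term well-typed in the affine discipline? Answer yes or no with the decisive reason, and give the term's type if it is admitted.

yes — f, g, q, r, p: no repeats, contraction unneeded; term : T3 → T1
variable uses: f=1; g=1; q (bound)=0; r (bound)=0; p (bound)=0
left-to-right use order: g, f
typing: well-typed — term : T3 → T1
summary: ordered ✗; linear ✗; affine ✓; relevant ✗; unrestricted ✓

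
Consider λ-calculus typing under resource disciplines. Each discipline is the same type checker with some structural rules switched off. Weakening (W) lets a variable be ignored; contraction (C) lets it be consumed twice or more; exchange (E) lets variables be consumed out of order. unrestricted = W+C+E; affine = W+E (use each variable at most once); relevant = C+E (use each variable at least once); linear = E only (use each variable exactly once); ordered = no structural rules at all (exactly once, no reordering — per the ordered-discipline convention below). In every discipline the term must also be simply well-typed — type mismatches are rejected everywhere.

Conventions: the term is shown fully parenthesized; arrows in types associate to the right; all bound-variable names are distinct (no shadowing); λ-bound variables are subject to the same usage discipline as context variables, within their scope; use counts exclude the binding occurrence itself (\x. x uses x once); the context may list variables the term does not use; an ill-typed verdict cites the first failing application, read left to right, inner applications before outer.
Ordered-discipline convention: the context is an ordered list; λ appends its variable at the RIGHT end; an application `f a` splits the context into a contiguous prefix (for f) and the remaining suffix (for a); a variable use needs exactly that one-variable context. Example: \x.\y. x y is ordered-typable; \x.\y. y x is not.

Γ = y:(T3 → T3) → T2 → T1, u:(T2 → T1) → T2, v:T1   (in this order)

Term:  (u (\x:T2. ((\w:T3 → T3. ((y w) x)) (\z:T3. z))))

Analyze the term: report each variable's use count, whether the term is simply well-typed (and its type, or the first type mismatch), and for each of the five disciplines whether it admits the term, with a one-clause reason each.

use counts: y=1, u=1, v=0, x [bound]=1, w [bound]=1, z [bound]=1
use order (left to right): u, y, w, x, z
typing: well-typed at T2
ordered ✗ (unused: v — weakening required)
linear ✗ (unused: v — weakening required)
affine ✓ (y, u, v, x, w, z: no repeats, contraction unneeded)
relevant ✗ (unused: v — weakening required)
unrestricted ✓ (typability at T2 is all that's needed)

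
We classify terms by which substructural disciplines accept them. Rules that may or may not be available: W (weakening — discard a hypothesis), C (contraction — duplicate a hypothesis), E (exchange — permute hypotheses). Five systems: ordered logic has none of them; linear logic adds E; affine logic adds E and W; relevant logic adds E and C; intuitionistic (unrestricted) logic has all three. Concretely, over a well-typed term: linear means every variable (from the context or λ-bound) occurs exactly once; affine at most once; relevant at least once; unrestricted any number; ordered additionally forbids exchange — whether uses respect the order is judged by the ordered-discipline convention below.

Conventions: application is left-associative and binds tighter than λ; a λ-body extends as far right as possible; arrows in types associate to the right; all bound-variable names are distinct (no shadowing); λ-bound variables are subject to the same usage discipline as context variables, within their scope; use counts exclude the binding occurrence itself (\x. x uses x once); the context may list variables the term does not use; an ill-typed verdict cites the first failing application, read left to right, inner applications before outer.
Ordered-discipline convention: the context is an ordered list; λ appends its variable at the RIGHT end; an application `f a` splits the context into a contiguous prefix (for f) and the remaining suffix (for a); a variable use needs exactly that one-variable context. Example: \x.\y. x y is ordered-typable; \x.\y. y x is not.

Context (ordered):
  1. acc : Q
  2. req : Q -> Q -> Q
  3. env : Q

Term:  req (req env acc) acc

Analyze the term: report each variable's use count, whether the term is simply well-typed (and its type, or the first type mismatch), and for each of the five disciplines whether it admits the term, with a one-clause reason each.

usage: acc ×2; req ×2; env ×1
uses in reading order: req, req, env, acc, acc
typing: the term checks, with type Q
ordered: ✗ — needs contraction — acc ×2, req ×2
linear: ✗ — needs contraction — acc ×2, req ×2
affine: ✗ — needs contraction — acc ×2, req ×2
relevant: ✓ — acc, req, env: all used, weakening unneeded
unrestricted: ✓ — typability at Q is all that's needed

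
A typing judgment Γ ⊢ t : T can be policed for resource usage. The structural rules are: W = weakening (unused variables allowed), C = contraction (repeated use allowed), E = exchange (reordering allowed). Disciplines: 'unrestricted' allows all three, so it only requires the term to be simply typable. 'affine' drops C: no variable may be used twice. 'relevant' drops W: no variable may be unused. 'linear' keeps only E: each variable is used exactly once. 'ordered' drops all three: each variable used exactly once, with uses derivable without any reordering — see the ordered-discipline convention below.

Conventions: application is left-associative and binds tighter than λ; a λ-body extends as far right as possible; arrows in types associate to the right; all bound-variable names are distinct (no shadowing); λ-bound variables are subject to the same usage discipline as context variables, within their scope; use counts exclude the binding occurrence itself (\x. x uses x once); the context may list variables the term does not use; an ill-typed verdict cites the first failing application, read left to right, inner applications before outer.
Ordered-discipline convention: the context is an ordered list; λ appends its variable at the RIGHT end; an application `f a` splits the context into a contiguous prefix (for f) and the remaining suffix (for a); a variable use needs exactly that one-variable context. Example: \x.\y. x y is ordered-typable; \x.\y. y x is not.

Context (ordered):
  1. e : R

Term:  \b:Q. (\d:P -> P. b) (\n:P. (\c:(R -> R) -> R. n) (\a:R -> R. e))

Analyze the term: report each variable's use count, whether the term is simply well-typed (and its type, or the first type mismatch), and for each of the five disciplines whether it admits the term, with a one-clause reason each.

usage: e: 1; b (λ-bound): 1; d (λ-bound): 0; n (λ-bound): 1; c (λ-bound): 0; a (λ-bound): 0
use order (left to right): b, n, e
typing: ✓ — Q -> Q
ordered: ✗ — d, c, a never used (weakening)
linear: ✗ — d, c, a never used (weakening)
affine: ✓ — e, b, d, n, c, a: no repeats, contraction unneeded
relevant: ✗ — d, c, a never used (weakening)
unrestricted: ✓ — type-checks (Q -> Q) and nothing is barred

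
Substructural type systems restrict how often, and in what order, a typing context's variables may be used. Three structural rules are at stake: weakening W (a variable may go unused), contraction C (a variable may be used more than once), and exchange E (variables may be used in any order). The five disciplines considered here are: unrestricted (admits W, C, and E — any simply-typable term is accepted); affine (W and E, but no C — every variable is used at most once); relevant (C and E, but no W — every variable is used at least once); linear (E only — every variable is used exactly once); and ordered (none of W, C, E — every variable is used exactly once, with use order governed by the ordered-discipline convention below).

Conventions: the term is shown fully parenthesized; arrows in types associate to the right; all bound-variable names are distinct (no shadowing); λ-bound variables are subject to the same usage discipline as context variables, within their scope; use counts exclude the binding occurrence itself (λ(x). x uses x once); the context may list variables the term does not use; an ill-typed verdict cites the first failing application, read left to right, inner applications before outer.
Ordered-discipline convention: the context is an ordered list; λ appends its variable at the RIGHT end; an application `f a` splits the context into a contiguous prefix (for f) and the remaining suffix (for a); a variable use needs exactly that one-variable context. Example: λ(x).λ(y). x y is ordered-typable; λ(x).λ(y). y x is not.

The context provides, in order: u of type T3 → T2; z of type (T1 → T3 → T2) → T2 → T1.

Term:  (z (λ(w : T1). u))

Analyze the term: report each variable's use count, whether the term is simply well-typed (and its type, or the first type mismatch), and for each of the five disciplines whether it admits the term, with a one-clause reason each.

counts: u: 1; z: 1; w [bound]: 0
use order (left to right): z, u
typing: ✓ — T2 → T1
ordered ✗ (unused: w — weakening required)
linear ✗ (unused: w — weakening required)
affine ✓ (u, z, w: no repeats, contraction unneeded)
relevant ✗ (unused: w — weakening required)
unrestricted ✓ (typability at T2 → T1 is all that's needed)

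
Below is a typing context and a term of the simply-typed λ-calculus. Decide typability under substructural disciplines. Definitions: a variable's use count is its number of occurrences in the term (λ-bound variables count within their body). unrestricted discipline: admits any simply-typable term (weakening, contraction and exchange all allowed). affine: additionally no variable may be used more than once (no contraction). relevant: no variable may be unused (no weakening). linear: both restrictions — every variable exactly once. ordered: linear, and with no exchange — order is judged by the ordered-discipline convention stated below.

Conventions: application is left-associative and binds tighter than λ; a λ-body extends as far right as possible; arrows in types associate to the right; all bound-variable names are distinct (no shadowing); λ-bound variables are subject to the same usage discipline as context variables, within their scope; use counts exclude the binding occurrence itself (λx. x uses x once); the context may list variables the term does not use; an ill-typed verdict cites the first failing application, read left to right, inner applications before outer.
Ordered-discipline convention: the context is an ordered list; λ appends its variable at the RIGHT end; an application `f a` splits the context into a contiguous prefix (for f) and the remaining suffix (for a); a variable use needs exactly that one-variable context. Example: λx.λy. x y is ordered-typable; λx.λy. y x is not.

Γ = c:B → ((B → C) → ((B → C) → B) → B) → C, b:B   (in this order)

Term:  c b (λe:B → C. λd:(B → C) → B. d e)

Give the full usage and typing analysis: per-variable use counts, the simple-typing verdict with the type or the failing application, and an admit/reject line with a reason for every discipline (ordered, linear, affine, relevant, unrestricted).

usage: c: 1; b: 1; e (λ-bound): 1; d (λ-bound): 1
order of uses: c, b, d, e
typing: well-typed — term : C
ordered: ✗ — needs exchange: uses follow c, b, d, e
linear: ✓ — single use per variable (c, b, e, d)
affine: ✓ — no duplicate uses among c, b, e, d
relevant: ✓ — every one of c, b, e, d appears
unrestricted: ✓ — typability at C is all that's needed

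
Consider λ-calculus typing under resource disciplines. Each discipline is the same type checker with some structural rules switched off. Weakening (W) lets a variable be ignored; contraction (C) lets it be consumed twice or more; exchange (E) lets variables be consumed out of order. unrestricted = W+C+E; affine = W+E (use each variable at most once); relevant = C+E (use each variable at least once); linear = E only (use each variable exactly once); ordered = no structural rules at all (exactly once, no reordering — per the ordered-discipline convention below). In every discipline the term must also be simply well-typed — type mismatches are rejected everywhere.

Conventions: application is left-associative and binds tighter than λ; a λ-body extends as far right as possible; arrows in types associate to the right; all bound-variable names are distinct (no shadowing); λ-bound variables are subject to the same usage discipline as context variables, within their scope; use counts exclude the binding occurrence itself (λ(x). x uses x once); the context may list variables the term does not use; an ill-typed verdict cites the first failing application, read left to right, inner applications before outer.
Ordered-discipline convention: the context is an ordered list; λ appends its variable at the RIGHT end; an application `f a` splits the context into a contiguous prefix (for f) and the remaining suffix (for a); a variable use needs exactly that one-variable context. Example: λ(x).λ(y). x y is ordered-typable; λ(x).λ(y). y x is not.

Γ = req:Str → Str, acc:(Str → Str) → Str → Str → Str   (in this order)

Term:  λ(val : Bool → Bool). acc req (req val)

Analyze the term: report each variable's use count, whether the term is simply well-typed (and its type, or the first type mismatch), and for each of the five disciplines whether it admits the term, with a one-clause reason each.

use counts: req: 2×; acc: 1×; val (λ-bound): 1×
order of uses: acc, req, req, val
typing: ill-typed: a function awaiting Str gets Bool → Bool
ordered: ✗, not simply typable
linear: ✗, fails simple typing
affine: ✗, a type mismatch blocks all five
relevant: ✗, the type mismatch rejects it
unrestricted: ✗, not simply typable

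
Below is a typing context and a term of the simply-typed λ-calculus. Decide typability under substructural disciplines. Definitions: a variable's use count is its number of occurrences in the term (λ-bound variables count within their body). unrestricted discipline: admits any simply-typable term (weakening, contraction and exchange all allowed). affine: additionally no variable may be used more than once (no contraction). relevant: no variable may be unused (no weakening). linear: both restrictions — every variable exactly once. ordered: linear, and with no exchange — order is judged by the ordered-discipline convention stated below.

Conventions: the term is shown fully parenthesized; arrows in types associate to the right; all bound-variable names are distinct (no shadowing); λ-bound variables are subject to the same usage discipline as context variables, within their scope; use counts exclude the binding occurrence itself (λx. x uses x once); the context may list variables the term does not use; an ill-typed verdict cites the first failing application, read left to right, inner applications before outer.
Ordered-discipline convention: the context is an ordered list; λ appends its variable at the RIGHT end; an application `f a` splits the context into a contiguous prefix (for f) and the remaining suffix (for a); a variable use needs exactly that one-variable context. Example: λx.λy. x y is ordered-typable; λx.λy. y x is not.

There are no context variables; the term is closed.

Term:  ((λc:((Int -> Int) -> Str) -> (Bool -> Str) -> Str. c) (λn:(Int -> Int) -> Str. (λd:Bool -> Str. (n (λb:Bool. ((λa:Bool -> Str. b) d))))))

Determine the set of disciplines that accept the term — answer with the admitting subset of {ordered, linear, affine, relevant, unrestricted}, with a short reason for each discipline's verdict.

accepted by: none
use counts: c (bound) ×1, n (bound) ×1, d (bound) ×1, b (bound) ×1, a (bound) ×0
left-to-right use order: c, n, b, d
typing: ill-typed: a function awaiting Int -> Int gets Bool -> Bool
ordered ✗ (fails simple typing)
linear ✗ (a type mismatch blocks all five)
affine ✗ (the type mismatch rejects it)
relevant ✗ (not simply typable)
unrestricted ✗ (fails simple typing)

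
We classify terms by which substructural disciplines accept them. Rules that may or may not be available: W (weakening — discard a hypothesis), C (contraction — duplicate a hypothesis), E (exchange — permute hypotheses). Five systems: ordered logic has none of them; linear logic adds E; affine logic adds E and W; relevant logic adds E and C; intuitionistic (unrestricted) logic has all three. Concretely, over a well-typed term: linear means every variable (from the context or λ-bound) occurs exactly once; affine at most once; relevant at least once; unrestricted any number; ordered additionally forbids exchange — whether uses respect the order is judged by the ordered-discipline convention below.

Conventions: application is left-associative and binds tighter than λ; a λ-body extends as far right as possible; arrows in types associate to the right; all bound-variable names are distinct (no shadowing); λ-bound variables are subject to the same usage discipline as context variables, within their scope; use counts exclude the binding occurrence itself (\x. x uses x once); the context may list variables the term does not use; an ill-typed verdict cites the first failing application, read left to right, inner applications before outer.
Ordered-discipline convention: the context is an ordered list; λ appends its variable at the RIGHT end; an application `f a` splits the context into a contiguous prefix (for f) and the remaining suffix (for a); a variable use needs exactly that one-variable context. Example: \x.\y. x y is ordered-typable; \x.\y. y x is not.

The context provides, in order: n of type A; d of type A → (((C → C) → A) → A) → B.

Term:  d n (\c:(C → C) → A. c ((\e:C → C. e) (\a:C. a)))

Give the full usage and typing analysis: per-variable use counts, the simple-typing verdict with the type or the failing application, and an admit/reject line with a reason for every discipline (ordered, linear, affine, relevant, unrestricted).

variable uses: n=1; d=1; c [bound]=1; e [bound]=1; a [bound]=1
uses in reading order: d, n, c, e, a
typing: well-typed at B
ordered ✗ (no ordered split (uses run d, n, c, e, a))
linear ✓ (single use per variable (n, d, c, e, a))
affine ✓ (n, d, c, e, a: no repeats, contraction unneeded)
relevant ✓ (n, d, c, e, a: all used, weakening unneeded)
unrestricted ✓ (well-typed at B; no restrictions here)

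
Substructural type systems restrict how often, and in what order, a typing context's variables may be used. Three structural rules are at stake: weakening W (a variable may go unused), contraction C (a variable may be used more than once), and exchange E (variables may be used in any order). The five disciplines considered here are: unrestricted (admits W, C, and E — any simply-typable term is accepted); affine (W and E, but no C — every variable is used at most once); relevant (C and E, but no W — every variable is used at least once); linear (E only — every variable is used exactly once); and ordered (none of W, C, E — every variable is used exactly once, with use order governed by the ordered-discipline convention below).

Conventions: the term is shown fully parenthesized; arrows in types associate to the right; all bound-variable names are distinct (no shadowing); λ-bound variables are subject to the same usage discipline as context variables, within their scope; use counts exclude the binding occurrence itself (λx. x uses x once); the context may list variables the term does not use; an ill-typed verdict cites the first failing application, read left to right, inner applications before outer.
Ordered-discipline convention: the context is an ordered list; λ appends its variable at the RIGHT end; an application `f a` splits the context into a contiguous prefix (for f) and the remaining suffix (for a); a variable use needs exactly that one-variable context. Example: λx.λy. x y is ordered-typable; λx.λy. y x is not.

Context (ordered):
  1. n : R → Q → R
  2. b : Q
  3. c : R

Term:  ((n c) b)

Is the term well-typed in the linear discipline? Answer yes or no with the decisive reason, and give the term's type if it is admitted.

yes — single use per variable (n, b, c); term : R
usage: n: 1×, b: 1×, c: 1×
order of uses: n, c, b
typing: ✓ — R
summary: ordered ✗ | linear ✓ | affine ✓ | relevant ✓ | unrestricted ✓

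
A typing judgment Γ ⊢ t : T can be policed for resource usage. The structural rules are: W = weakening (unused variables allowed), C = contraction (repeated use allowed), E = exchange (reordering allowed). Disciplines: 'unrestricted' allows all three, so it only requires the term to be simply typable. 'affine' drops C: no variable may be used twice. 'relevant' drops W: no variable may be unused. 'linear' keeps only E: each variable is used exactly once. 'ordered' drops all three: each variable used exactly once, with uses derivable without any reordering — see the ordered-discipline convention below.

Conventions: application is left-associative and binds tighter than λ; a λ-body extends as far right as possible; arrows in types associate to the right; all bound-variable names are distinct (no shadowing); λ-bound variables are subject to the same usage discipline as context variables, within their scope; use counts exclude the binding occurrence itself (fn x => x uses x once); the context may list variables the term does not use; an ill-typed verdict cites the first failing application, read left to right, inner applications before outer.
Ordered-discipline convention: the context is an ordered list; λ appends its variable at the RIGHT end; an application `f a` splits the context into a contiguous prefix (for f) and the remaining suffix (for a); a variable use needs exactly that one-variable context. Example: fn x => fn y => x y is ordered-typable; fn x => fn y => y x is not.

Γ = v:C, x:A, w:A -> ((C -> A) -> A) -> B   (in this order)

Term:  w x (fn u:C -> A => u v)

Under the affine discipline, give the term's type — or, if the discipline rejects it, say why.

term : B
use counts: v: 1, x: 1, w: 1, u [bound]: 1
left-to-right use order: w, x, u, v
typing: well-typed at B
across the five disciplines: ordered ✗, linear ✓, affine ✓, relevant ✓, unrestricted ✓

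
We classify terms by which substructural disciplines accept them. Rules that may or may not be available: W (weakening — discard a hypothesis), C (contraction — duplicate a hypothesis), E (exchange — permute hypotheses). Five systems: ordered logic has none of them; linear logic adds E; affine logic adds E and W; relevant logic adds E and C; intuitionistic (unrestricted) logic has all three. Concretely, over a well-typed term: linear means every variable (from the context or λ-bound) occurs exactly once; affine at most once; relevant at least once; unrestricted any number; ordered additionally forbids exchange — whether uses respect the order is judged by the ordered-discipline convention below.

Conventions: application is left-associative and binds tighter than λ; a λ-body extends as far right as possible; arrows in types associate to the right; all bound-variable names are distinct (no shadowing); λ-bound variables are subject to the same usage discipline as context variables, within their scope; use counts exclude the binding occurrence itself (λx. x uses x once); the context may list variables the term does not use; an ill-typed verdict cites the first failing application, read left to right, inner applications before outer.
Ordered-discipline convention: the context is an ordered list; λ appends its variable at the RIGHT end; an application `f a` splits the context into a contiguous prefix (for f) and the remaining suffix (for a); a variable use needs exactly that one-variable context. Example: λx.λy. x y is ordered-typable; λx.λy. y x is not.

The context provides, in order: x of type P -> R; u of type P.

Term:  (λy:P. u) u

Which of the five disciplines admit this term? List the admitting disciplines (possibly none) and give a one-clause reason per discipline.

accepted by: unrestricted
usage: x: 0×; u: 2×; y [bound]: 0×
uses in reading order: u, u
typing: ✓ — P
ordered: ✗ — u ×2 used more than once (contraction); x, y never used (weakening)
linear: ✗ — u ×2 used more than once (contraction); x, y never used (weakening)
affine: ✗ — u ×2 used more than once (contraction)
relevant: ✗ — x, y never used (weakening)
unrestricted: ✓ — well-typed at P; no restrictions here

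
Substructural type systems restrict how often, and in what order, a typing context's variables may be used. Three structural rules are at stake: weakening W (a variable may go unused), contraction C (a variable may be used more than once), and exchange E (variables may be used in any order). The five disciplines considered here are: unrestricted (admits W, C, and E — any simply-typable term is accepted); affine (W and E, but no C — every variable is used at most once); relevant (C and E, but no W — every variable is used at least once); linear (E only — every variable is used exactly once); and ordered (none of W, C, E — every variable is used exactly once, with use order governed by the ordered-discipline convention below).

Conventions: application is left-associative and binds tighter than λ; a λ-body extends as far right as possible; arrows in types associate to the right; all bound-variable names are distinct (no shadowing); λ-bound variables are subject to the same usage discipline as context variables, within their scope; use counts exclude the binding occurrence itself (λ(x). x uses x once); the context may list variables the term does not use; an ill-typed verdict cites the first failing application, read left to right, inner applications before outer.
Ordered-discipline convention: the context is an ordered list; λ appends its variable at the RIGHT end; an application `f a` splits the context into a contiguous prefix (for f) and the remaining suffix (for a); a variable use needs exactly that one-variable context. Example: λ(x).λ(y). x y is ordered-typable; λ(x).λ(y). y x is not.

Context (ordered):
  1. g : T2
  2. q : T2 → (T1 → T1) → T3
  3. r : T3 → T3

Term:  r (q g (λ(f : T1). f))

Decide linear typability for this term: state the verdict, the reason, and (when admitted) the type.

yes — exactly-once usage across g, q, r, f; term : T3
use counts: g: 1, q: 1, r: 1, f (bound): 1
use order (left to right): r, q, g, f
typing: ✓ — T3
all disciplines: ordered ✗ · linear ✓ · affine ✓ · relevant ✓ · unrestricted ✓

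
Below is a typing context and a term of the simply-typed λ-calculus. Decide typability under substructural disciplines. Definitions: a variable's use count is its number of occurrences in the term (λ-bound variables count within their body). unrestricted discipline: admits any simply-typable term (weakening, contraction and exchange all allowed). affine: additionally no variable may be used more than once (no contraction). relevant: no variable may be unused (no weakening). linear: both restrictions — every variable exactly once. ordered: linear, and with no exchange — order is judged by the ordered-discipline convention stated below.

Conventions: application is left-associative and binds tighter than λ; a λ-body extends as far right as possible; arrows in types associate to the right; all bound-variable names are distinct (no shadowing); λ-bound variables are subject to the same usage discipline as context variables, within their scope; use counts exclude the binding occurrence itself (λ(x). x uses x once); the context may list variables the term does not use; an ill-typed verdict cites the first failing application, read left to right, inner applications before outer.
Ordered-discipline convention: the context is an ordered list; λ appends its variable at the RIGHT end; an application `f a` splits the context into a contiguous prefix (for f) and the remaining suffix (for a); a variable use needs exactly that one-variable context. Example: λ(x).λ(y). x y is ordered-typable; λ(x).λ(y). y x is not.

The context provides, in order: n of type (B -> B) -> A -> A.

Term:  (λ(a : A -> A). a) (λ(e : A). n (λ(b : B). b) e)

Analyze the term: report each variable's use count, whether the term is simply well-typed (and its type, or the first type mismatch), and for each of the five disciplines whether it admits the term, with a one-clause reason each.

usage: n ×1; a (λ-bound) ×1; e (λ-bound) ×1; b (λ-bound) ×1
uses in reading order: a, n, b, e
typing: the term checks, with type A -> A
ordered ✓ (one use each (n, a, e, b); ordered split holds)
linear ✓ (exactly-once usage across n, a, e, b)
affine ✓ (at most one use each (n, a, e, b))
relevant ✓ (none of n, a, e, b goes unused)
unrestricted ✓ (type-checks (A -> A) and nothing is barred)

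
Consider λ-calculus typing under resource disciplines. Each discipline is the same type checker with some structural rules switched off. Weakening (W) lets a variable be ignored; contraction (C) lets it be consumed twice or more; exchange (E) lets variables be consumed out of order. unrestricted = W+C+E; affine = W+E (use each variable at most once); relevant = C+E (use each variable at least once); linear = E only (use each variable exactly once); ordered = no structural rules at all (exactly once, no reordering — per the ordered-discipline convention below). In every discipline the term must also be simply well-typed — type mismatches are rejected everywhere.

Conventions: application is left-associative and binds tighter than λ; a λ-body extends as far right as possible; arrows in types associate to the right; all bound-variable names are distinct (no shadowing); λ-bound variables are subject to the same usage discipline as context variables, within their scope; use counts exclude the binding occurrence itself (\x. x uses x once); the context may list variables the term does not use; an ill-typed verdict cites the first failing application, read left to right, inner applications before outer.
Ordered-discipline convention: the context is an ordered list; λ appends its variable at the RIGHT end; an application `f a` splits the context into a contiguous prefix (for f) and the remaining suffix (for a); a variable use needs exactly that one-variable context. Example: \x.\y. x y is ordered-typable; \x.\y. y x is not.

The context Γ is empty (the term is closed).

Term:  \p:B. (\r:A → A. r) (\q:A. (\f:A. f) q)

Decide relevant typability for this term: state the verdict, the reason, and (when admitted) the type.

no — unused: p — weakening required
use counts: p [bound]: 0×, r [bound]: 1×, q [bound]: 1×, f [bound]: 1×
order of uses: r, f, q
typing: ✓ — B → A → A
across the five disciplines: ordered ✗, linear ✗, affine ✓, relevant ✗, unrestricted ✓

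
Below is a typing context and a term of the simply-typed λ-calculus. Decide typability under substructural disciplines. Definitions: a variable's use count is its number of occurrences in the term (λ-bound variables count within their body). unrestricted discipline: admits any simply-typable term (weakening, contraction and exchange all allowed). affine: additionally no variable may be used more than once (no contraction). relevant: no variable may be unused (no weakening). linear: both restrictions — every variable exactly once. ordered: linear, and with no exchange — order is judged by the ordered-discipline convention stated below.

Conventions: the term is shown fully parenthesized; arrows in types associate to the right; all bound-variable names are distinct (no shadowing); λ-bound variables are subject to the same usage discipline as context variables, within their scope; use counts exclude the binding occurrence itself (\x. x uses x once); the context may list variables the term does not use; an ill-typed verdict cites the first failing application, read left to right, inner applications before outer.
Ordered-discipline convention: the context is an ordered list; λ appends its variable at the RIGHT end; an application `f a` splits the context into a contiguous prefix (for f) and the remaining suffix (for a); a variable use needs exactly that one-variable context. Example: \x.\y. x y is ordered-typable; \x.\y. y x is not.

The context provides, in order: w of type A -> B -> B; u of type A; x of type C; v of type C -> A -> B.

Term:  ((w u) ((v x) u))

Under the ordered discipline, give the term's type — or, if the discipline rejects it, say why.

not well-typed under ordered — u ×2 used more than once (contraction)
use counts: w: 1×, u: 2×, x: 1×, v: 1×
left-to-right use order: w, u, v, x, u
typing: well-typed at B
summary: ordered ✗ · linear ✗ · affine ✗ · relevant ✓ · unrestricted ✓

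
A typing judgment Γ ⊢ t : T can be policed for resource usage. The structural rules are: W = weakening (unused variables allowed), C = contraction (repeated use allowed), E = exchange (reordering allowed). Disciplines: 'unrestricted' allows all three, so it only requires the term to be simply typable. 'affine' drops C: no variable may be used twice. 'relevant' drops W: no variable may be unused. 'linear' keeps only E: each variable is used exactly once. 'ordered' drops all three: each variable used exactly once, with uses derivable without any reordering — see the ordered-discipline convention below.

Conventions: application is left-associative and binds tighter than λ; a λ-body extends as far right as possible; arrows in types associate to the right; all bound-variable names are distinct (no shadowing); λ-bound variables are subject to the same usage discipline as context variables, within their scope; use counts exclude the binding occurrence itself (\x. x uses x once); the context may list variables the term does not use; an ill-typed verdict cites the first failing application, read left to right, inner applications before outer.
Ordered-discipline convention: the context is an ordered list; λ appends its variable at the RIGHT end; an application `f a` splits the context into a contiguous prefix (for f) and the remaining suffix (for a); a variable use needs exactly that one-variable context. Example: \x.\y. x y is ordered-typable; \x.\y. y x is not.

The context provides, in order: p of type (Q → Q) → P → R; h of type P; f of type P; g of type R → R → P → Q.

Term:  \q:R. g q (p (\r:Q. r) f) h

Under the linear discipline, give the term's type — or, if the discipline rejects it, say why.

term : R → Q
use counts: p ×1, h ×1, f ×1, g ×1, q (λ-bound) ×1, r (λ-bound) ×1
order of uses: g, q, p, r, f, h
typing: well-typed — term : R → Q
summary: ordered ✗ · linear ✓ · affine ✓ · relevant ✓ · unrestricted ✓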